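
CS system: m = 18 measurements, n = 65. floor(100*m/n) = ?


100*m/n = 100*18/65 ≈ 27.6923.
floor = 27.

27


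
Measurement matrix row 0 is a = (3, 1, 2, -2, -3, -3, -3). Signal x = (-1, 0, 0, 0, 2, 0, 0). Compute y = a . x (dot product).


Non-zero terms: ['3*-1', '-3*2']
Products: [-3, -6]
y = sum = -9.

-9


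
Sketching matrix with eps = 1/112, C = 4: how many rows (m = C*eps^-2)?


1/eps = 112.
(1/eps)^2 = 12544.
m = 4*12544 = 50176.

50176


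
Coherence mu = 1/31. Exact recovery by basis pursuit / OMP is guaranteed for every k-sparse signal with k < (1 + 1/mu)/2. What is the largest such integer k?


1/mu = 31.
1 + 1/mu = 32.
(1 + 1/mu)/2 = 16 is an integer and the inequality is strict, so k_max = 16 - 1 = 15.

15


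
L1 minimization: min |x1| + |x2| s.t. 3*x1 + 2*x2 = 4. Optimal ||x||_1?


Axis intercepts:
  x1 = 4/3, x2 = 0: L1 = 4/3
  x1 = 0, x2 = 2: L1 = 2
x* = (4/3, 0)
||x*||_1 = 4/3.

4/3


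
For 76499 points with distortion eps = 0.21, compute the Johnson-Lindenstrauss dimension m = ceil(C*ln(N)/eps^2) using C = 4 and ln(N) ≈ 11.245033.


ln(76499) ≈ 11.245033.
eps^2 = 0.21^2 = 0.0441.
C*ln(N)/eps^2 ≈ 4*11.245033/0.0441 ≈ 1019.9576.
m = ceil(1019.9576) = 1020.

1020


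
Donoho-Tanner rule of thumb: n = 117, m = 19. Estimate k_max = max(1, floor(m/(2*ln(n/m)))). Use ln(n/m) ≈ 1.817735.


n/m = 117/19.
ln(n/m) ≈ 1.817735.
2*ln(n/m) ≈ 3.63547.
m/(2*ln(n/m)) ≈ 19/3.63547 ≈ 5.2263.
floor = 5.
k_max = max(1, 5) = 5.

5


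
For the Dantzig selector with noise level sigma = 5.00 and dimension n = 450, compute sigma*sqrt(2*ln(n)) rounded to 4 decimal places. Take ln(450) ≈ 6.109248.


ln(450) ≈ 6.109248.
2*ln(n) ≈ 12.218496.
sqrt(2*ln(n)) ≈ sqrt(12.218496) ≈ 3.495497.
threshold ≈ 5.00*3.495497 = 17.477485 ≈ 17.4775.

17.4775


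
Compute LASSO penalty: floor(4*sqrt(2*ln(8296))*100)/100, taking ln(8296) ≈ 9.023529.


ln(8296) ≈ 9.023529.
2*ln(n) ≈ 18.047058.
sqrt(2*ln(n)) ≈ sqrt(18.047058) ≈ 4.248183.
lambda ≈ 4*4.248183 = 16.992732.
floor(lambda*100)/100 = 16.99.

16.99


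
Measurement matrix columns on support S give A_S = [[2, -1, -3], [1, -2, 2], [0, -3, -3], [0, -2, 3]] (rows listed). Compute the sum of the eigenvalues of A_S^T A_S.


Sum of eigenvalues of A_S^T A_S = trace(A_S^T A_S) = sum of squared column norms of A_S.
A_S^T A_S diagonal: [5, 18, 31].
trace = 5 + 18 + 31 = 54.

54


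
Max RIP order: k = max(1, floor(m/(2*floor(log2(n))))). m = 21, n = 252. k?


floor(log2(252)) = 7.
2*7 = 14.
m/(2*floor(log2(n))) = 21/14 ≈ 1.5.
floor = 1.
k = max(1, 1) = 1.

1


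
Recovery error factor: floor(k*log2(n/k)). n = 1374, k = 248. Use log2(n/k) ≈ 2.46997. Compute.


log2(n/k) = log2(1374/248) ≈ 2.46997.
k*log2(n/k) ≈ 248*2.46997 = 612.55256.
floor(612.55256) = 612.

612


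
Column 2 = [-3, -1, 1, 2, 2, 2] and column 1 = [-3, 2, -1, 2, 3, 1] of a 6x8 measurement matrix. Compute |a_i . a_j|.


Inner product: -3*-3 + -1*2 + 1*-1 + 2*2 + 2*3 + 2*1
Products: [9, -2, -1, 4, 6, 2]
Sum = 18.
|dot| = 18.

18


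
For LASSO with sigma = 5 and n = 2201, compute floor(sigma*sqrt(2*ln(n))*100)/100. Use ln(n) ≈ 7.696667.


ln(2201) ≈ 7.696667.
2*ln(n) ≈ 15.393334.
sqrt(2*ln(n)) ≈ sqrt(15.393334) ≈ 3.923434.
lambda ≈ 5*3.923434 = 19.61717.
floor(lambda*100)/100 = 19.61.

19.61


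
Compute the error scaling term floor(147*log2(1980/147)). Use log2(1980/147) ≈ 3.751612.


log2(n/k) = log2(1980/147) ≈ 3.751612.
k*log2(n/k) ≈ 147*3.751612 = 551.486964.
floor(551.486964) = 551.

551


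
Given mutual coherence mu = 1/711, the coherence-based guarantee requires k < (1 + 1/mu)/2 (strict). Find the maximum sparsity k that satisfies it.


1/mu = 711.
1 + 1/mu = 712.
(1 + 1/mu)/2 = 356 is an integer and the inequality is strict, so k_max = 356 - 1 = 355.

355


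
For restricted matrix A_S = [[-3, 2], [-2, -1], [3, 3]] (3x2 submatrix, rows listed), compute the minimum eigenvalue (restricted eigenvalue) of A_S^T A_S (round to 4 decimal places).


A_S^T A_S = [[22, 5], [5, 14]].
trace = 36.
det = 283.
disc = trace^2 - 4*det = 1296 - 4*283 = 164.
sqrt(164) ≈ 12.806248.
lam_min = (36 - sqrt(164))/2 ≈ (36 - 12.806248)/2 = 11.596876 ≈ 11.5969.

11.5969


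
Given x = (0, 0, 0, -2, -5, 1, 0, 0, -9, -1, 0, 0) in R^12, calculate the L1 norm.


Non-zero entries: [(3, -2), (4, -5), (5, 1), (8, -9), (9, -1)]
Absolute values: [2, 5, 1, 9, 1]
||x||_1 = sum = 18.

18


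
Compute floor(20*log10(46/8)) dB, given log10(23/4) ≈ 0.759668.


||x||/||e|| = 46/8 = 23/4.
log10(23/4) ≈ 0.759668.
20*log10(||x||/||e||) ≈ 20*0.759668 = 15.19336.
floor(15.19336) = 15.

15


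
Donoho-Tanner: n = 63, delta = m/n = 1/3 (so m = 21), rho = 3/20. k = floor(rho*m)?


m = 1/3*63 = 21.
rho = 3/20.
rho*m = 3/20*21 = 3.15.
k = floor(3.15) = 3.

3


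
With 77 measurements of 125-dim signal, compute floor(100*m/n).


100*m/n = 100*77/125 ≈ 61.6.
floor = 61.

61


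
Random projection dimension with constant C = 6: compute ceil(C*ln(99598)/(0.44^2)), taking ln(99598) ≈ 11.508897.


ln(99598) ≈ 11.508897.
eps^2 = 0.44^2 = 0.1936.
C*ln(N)/eps^2 ≈ 6*11.508897/0.1936 ≈ 356.6807.
m = ceil(356.6807) = 357.

357


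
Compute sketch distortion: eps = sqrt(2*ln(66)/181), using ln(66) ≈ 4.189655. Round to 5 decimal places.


ln(66) ≈ 4.189655.
2*ln(N)/m ≈ 2*4.189655/181 ≈ 0.04629453.
eps = sqrt(0.04629453) ≈ 0.2151616 ≈ 0.21516.

0.21516


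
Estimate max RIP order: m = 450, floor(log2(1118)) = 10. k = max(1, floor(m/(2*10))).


floor(log2(1118)) = 10.
2*10 = 20.
m/(2*floor(log2(n))) = 450/20 ≈ 22.5.
floor = 22.
k = max(1, 22) = 22.

22


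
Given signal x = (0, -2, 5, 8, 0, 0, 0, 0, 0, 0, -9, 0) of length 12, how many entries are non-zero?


Non-zero positions: [1, 2, 3, 10].
Sparsity = 4.

4


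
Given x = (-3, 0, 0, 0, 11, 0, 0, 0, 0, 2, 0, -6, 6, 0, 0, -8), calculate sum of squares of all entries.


Non-zero entries: [(0, -3), (4, 11), (9, 2), (11, -6), (12, 6), (15, -8)]
Squares: [9, 121, 4, 36, 36, 64]
||x||_2^2 = sum = 270.

270


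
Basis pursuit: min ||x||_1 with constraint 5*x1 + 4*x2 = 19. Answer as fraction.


Axis intercepts:
  x1 = 19/5, x2 = 0: L1 = 19/5
  x1 = 0, x2 = 19/4: L1 = 19/4
x* = (19/5, 0)
||x*||_1 = 19/5.

19/5


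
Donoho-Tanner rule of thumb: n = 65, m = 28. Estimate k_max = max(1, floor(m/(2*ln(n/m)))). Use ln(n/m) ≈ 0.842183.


n/m = 65/28.
ln(n/m) ≈ 0.842183.
2*ln(n/m) ≈ 1.684366.
m/(2*ln(n/m)) ≈ 28/1.684366 ≈ 16.6235.
floor = 16.
k_max = max(1, 16) = 16.

16


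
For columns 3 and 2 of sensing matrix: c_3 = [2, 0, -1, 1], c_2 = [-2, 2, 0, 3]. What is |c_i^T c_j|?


Inner product: 2*-2 + 0*2 + -1*0 + 1*3
Products: [-4, 0, 0, 3]
Sum = -1.
|dot| = 1.

1


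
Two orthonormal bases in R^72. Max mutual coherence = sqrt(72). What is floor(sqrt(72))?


8^2 = 64 <= 72 < 81 = 9^2, so 8 <= sqrt(72) < 9.
floor(sqrt(72)) = 8.

8


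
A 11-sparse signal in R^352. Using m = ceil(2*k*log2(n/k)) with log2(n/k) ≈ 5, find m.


log2(n/k) = log2(352/11) ≈ 5.
2*k*log2(n/k) ≈ 2*11*5 = 110.
m = ceil(110) = 110.

110


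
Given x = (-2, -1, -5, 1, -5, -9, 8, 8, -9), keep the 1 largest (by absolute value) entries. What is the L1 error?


Sorted |x_i| descending: [9, 9, 8, 8, 5, 5, 2, 1, 1]
Keep top 1: [9]
Tail entries: [9, 8, 8, 5, 5, 2, 1, 1]
L1 error = sum of tail = 39.

39


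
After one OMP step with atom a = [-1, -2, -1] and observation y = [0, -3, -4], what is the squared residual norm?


a^T a = 6.
a^T y = 10.
coeff = 10/6 = 5/3.
||r||^2 = 25/3.

25/3


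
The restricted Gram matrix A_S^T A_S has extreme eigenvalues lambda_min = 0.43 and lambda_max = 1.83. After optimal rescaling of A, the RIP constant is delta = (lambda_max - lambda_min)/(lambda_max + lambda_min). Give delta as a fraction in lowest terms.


lambda_max - lambda_min = 1.83 - 0.43 = 1.40.
lambda_max + lambda_min = 1.83 + 0.43 = 2.26.
delta = 1.40/2.26 = 140/226 = 70/113.

70/113


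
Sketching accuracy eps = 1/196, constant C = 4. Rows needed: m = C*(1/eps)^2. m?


1/eps = 196.
(1/eps)^2 = 38416.
m = 4*38416 = 153664.

153664


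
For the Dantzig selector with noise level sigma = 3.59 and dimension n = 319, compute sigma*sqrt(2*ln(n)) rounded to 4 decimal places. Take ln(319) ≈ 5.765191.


ln(319) ≈ 5.765191.
2*ln(n) ≈ 11.530382.
sqrt(2*ln(n)) ≈ sqrt(11.530382) ≈ 3.395642.
threshold ≈ 3.59*3.395642 = 12.19035478 ≈ 12.1904.

12.1904


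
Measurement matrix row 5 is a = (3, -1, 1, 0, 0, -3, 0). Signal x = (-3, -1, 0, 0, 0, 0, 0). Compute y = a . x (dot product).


Non-zero terms: ['3*-3', '-1*-1']
Products: [-9, 1]
y = sum = -8.

-8


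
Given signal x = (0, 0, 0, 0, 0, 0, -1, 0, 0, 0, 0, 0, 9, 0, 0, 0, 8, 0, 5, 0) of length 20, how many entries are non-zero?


Non-zero positions: [6, 12, 16, 18].
Sparsity = 4.

4


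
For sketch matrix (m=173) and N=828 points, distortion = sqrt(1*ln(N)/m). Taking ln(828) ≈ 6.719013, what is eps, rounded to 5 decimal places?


ln(828) ≈ 6.719013.
1*ln(N)/m ≈ 1*6.719013/173 ≈ 0.03883823.
eps = sqrt(0.03883823) ≈ 0.1970742 ≈ 0.19707.

0.19707


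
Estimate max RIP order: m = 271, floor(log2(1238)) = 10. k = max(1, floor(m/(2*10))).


floor(log2(1238)) = 10.
2*10 = 20.
m/(2*floor(log2(n))) = 271/20 ≈ 13.55.
floor = 13.
k = max(1, 13) = 13.

13


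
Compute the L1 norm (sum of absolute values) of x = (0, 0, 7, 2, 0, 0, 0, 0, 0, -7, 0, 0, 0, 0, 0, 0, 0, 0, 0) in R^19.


Non-zero entries: [(2, 7), (3, 2), (9, -7)]
Absolute values: [7, 2, 7]
||x||_1 = sum = 16.

16


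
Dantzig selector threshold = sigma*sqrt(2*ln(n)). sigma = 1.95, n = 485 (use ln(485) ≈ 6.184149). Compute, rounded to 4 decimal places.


ln(485) ≈ 6.184149.
2*ln(n) ≈ 12.368298.
sqrt(2*ln(n)) ≈ sqrt(12.368298) ≈ 3.516859.
threshold ≈ 1.95*3.516859 = 6.85787505 ≈ 6.8579.

6.8579


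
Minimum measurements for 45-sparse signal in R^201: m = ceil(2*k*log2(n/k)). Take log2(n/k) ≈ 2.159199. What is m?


log2(n/k) = log2(201/45) ≈ 2.159199.
2*k*log2(n/k) ≈ 2*45*2.159199 = 194.32791.
m = ceil(194.32791) = 195.

195


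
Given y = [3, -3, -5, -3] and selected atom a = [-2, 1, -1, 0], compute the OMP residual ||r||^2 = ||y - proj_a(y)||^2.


a^T a = 6.
a^T y = -4.
coeff = -4/6 = -2/3.
||r||^2 = 148/3.

148/3


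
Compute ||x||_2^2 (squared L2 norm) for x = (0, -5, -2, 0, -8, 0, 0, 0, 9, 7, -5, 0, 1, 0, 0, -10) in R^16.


Non-zero entries: [(1, -5), (2, -2), (4, -8), (8, 9), (9, 7), (10, -5), (12, 1), (15, -10)]
Squares: [25, 4, 64, 81, 49, 25, 1, 100]
||x||_2^2 = sum = 349.

349


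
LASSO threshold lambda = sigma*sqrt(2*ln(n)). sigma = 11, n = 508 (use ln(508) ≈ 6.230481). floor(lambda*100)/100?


ln(508) ≈ 6.230481.
2*ln(n) ≈ 12.460962.
sqrt(2*ln(n)) ≈ sqrt(12.460962) ≈ 3.530009.
lambda ≈ 11*3.530009 = 38.830099.
floor(lambda*100)/100 = 38.83.

38.83


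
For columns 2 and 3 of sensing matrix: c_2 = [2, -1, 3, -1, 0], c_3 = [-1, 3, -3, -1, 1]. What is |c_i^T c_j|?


Inner product: 2*-1 + -1*3 + 3*-3 + -1*-1 + 0*1
Products: [-2, -3, -9, 1, 0]
Sum = -13.
|dot| = 13.

13


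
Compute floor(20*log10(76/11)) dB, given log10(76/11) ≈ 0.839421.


||x||/||e|| = 76/11.
log10(76/11) ≈ 0.839421.
20*log10(||x||/||e||) ≈ 20*0.839421 = 16.78842.
floor(16.78842) = 16.

16


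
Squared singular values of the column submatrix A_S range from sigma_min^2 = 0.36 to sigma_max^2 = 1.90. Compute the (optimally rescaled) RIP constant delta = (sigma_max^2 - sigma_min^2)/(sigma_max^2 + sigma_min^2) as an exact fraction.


lambda_max - lambda_min = 1.90 - 0.36 = 1.54.
lambda_max + lambda_min = 1.90 + 0.36 = 2.26.
delta = 1.54/2.26 = 154/226 = 77/113.

77/113


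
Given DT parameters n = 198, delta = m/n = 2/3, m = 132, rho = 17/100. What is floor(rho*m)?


m = 2/3*198 = 132.
rho = 17/100.
rho*m = 17/100*132 = 22.44.
k = floor(22.44) = 22.

22


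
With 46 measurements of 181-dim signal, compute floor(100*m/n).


100*m/n = 100*46/181 ≈ 25.4144.
floor = 25.

25


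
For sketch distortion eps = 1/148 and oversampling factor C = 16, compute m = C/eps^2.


1/eps = 148.
(1/eps)^2 = 21904.
m = 16*21904 = 350464.

350464


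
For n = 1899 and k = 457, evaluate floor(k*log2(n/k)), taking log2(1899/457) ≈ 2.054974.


log2(n/k) = log2(1899/457) ≈ 2.054974.
k*log2(n/k) ≈ 457*2.054974 = 939.123118.
floor(939.123118) = 939.

939


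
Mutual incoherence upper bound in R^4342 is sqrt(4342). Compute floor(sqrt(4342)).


65^2 = 4225 <= 4342 < 4356 = 66^2, so 65 <= sqrt(4342) < 66.
floor(sqrt(4342)) = 65.

65


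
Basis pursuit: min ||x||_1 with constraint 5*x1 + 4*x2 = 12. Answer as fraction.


Axis intercepts:
  x1 = 12/5, x2 = 0: L1 = 12/5
  x1 = 0, x2 = 3: L1 = 3
x* = (12/5, 0)
||x*||_1 = 12/5.

12/5


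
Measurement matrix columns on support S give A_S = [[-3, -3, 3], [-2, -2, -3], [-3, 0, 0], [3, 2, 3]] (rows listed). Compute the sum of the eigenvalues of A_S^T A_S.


Sum of eigenvalues of A_S^T A_S = trace(A_S^T A_S) = sum of squared column norms of A_S.
A_S^T A_S diagonal: [31, 17, 27].
trace = 31 + 17 + 27 = 75.

75


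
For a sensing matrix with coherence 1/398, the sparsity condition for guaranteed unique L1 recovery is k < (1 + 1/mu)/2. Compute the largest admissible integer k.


1/mu = 398.
1 + 1/mu = 399.
(1 + 1/mu)/2 = 199.5 is not an integer, so k_max = floor(199.5) = 199.

199


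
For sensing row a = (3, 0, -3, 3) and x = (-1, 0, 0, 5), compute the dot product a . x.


Non-zero terms: ['3*-1', '3*5']
Products: [-3, 15]
y = sum = 12.

12


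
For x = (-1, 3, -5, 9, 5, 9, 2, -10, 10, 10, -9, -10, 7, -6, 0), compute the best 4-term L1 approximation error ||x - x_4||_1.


Sorted |x_i| descending: [10, 10, 10, 10, 9, 9, 9, 7, 6, 5, 5, 3, 2, 1, 0]
Keep top 4: [10, 10, 10, 10]
Tail entries: [9, 9, 9, 7, 6, 5, 5, 3, 2, 1, 0]
L1 error = sum of tail = 56.

56


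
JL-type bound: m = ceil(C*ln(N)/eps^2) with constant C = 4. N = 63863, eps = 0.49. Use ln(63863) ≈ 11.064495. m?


ln(63863) ≈ 11.064495.
eps^2 = 0.49^2 = 0.2401.
C*ln(N)/eps^2 ≈ 4*11.064495/0.2401 ≈ 184.3314.
m = ceil(184.3314) = 185.

185


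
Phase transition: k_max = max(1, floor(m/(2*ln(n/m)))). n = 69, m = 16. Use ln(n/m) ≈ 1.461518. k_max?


n/m = 69/16.
ln(n/m) ≈ 1.461518.
2*ln(n/m) ≈ 2.923036.
m/(2*ln(n/m)) ≈ 16/2.923036 ≈ 5.4738.
floor = 5.
k_max = max(1, 5) = 5.

5


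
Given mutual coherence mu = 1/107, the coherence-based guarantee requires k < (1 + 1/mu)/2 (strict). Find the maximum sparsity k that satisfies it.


1/mu = 107.
1 + 1/mu = 108.
(1 + 1/mu)/2 = 54 is an integer and the inequality is strict, so k_max = 54 - 1 = 53.

53


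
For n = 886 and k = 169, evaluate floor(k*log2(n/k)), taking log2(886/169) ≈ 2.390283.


log2(n/k) = log2(886/169) ≈ 2.390283.
k*log2(n/k) ≈ 169*2.390283 = 403.957827.
floor(403.957827) = 403.

403


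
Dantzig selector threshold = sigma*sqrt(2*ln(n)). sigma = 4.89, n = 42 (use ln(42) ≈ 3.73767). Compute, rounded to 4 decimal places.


ln(42) ≈ 3.73767.
2*ln(n) ≈ 7.47534.
sqrt(2*ln(n)) ≈ sqrt(7.47534) ≈ 2.734107.
threshold ≈ 4.89*2.734107 = 13.36978323 ≈ 13.3698.

13.3698


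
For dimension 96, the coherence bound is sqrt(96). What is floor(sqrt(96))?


9^2 = 81 <= 96 < 100 = 10^2, so 9 <= sqrt(96) < 10.
floor(sqrt(96)) = 9.

9


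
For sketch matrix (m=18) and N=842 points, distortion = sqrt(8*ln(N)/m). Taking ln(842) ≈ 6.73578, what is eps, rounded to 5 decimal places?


ln(842) ≈ 6.73578.
8*ln(N)/m ≈ 8*6.73578/18 ≈ 2.99368.
eps = sqrt(2.99368) ≈ 1.7302254 ≈ 1.73023.

1.73023


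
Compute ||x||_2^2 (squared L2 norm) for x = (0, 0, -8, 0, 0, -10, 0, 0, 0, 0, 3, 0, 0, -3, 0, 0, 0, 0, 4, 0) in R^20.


Non-zero entries: [(2, -8), (5, -10), (10, 3), (13, -3), (18, 4)]
Squares: [64, 100, 9, 9, 16]
||x||_2^2 = sum = 198.

198


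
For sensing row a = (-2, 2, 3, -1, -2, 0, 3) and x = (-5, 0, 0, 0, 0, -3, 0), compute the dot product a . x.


Non-zero terms: ['-2*-5', '0*-3']
Products: [10, 0]
y = sum = 10.

10


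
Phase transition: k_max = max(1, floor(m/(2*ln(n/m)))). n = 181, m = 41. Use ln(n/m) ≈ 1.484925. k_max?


n/m = 181/41.
ln(n/m) ≈ 1.484925.
2*ln(n/m) ≈ 2.96985.
m/(2*ln(n/m)) ≈ 41/2.96985 ≈ 13.8054.
floor = 13.
k_max = max(1, 13) = 13.

13


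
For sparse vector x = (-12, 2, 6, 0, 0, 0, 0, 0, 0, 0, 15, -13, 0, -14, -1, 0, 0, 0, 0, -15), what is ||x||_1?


Non-zero entries: [(0, -12), (1, 2), (2, 6), (10, 15), (11, -13), (13, -14), (14, -1), (19, -15)]
Absolute values: [12, 2, 6, 15, 13, 14, 1, 15]
||x||_1 = sum = 78.

78


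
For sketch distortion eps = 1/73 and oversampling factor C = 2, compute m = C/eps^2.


1/eps = 73.
(1/eps)^2 = 5329.
m = 2*5329 = 10658.

10658


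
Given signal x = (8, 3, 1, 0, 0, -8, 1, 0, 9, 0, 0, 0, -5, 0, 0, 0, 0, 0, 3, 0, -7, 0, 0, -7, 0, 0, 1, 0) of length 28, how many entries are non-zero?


Non-zero positions: [0, 1, 2, 5, 6, 8, 12, 18, 20, 23, 26].
Sparsity = 11.

11


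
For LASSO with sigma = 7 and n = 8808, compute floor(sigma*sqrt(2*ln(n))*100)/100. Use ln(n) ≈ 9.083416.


ln(8808) ≈ 9.083416.
2*ln(n) ≈ 18.166832.
sqrt(2*ln(n)) ≈ sqrt(18.166832) ≈ 4.262257.
lambda ≈ 7*4.262257 = 29.835799.
floor(lambda*100)/100 = 29.83.

29.83


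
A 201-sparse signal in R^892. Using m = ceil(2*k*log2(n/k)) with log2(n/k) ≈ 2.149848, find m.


log2(n/k) = log2(892/201) ≈ 2.149848.
2*k*log2(n/k) ≈ 2*201*2.149848 = 864.238896.
m = ceil(864.238896) = 865.

865


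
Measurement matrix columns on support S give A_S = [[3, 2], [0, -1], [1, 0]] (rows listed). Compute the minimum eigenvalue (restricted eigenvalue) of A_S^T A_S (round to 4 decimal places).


A_S^T A_S = [[10, 6], [6, 5]].
trace = 15.
det = 14.
disc = trace^2 - 4*det = 225 - 4*14 = 169.
sqrt(169) = 13.
lam_min = (15 - 13)/2 = 1 = 1.0000.

1.0000


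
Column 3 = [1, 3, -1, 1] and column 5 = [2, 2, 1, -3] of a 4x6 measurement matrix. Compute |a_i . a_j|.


Inner product: 1*2 + 3*2 + -1*1 + 1*-3
Products: [2, 6, -1, -3]
Sum = 4.
|dot| = 4.

4


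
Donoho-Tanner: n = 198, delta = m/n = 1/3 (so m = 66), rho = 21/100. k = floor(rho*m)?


m = 1/3*198 = 66.
rho = 21/100.
rho*m = 21/100*66 = 13.86.
k = floor(13.86) = 13.

13


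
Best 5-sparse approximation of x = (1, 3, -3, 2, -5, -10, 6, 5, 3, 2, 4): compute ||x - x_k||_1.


Sorted |x_i| descending: [10, 6, 5, 5, 4, 3, 3, 3, 2, 2, 1]
Keep top 5: [10, 6, 5, 5, 4]
Tail entries: [3, 3, 3, 2, 2, 1]
L1 error = sum of tail = 14.

14


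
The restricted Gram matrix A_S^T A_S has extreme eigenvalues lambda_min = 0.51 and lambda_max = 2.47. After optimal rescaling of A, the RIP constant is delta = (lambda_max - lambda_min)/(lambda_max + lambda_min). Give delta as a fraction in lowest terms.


lambda_max - lambda_min = 2.47 - 0.51 = 1.96.
lambda_max + lambda_min = 2.47 + 0.51 = 2.98.
delta = 1.96/2.98 = 196/298 = 98/149.

98/149


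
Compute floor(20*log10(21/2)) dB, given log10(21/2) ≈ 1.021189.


||x||/||e|| = 21/2.
log10(21/2) ≈ 1.021189.
20*log10(||x||/||e||) ≈ 20*1.021189 = 20.42378.
floor(20.42378) = 20.

20


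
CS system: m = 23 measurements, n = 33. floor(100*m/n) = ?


100*m/n = 100*23/33 ≈ 69.697.
floor = 69.

69


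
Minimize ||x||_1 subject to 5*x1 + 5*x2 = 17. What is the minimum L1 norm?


Axis intercepts:
  x1 = 17/5, x2 = 0: L1 = 17/5
  x1 = 0, x2 = 17/5: L1 = 17/5
x* = (17/5, 0)
||x*||_1 = 17/5.

17/5


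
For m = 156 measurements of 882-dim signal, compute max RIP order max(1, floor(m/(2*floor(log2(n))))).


floor(log2(882)) = 9.
2*9 = 18.
m/(2*floor(log2(n))) = 156/18 ≈ 8.6667.
floor = 8.
k = max(1, 8) = 8.

8


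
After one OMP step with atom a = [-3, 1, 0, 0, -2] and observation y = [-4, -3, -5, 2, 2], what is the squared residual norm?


a^T a = 14.
a^T y = 5.
coeff = 5/14 = 5/14.
||r||^2 = 787/14.

787/14


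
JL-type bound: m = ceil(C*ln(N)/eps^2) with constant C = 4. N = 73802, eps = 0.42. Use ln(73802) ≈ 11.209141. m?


ln(73802) ≈ 11.209141.
eps^2 = 0.42^2 = 0.1764.
C*ln(N)/eps^2 ≈ 4*11.209141/0.1764 ≈ 254.1755.
m = ceil(254.1755) = 255.

255


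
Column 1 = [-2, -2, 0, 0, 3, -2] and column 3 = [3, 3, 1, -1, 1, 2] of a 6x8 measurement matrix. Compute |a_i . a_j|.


Inner product: -2*3 + -2*3 + 0*1 + 0*-1 + 3*1 + -2*2
Products: [-6, -6, 0, 0, 3, -4]
Sum = -13.
|dot| = 13.

13


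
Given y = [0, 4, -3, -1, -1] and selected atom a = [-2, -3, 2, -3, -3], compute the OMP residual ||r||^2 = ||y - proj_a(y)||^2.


a^T a = 35.
a^T y = -12.
coeff = -12/35 = -12/35.
||r||^2 = 801/35.

801/35


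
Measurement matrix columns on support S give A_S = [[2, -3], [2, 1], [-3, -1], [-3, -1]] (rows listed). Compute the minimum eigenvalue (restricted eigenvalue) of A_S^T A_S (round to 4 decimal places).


A_S^T A_S = [[26, 2], [2, 12]].
trace = 38.
det = 308.
disc = trace^2 - 4*det = 1444 - 4*308 = 212.
sqrt(212) ≈ 14.560220.
lam_min = (38 - sqrt(212))/2 ≈ (38 - 14.560220)/2 = 11.71989 ≈ 11.7199.

11.7199


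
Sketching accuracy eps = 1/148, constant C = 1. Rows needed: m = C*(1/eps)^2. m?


1/eps = 148.
(1/eps)^2 = 21904.
m = 1*21904 = 21904.

21904


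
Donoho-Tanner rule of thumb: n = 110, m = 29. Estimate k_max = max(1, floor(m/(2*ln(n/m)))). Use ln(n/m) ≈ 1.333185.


n/m = 110/29.
ln(n/m) ≈ 1.333185.
2*ln(n/m) ≈ 2.66637.
m/(2*ln(n/m)) ≈ 29/2.66637 ≈ 10.8762.
floor = 10.
k_max = max(1, 10) = 10.

10


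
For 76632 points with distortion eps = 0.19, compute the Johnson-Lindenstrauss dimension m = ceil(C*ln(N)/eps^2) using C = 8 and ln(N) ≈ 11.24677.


ln(76632) ≈ 11.24677.
eps^2 = 0.19^2 = 0.0361.
C*ln(N)/eps^2 ≈ 8*11.24677/0.0361 ≈ 2492.359.
m = ceil(2492.359) = 2493.

2493


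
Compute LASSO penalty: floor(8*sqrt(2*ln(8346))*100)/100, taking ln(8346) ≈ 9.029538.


ln(8346) ≈ 9.029538.
2*ln(n) ≈ 18.059076.
sqrt(2*ln(n)) ≈ sqrt(18.059076) ≈ 4.249597.
lambda ≈ 8*4.249597 = 33.996776.
floor(lambda*100)/100 = 33.99.

33.99


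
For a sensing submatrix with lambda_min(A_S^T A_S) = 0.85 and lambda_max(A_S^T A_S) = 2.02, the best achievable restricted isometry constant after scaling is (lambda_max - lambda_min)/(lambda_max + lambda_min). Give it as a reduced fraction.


lambda_max - lambda_min = 2.02 - 0.85 = 1.17.
lambda_max + lambda_min = 2.02 + 0.85 = 2.87.
delta = 1.17/2.87 = 117/287.

117/287


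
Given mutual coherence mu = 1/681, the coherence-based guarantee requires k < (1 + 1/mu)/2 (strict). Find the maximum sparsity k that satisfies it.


1/mu = 681.
1 + 1/mu = 682.
(1 + 1/mu)/2 = 341 is an integer and the inequality is strict, so k_max = 341 - 1 = 340.

340


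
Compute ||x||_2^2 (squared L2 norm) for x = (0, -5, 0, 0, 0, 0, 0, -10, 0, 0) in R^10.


Non-zero entries: [(1, -5), (7, -10)]
Squares: [25, 100]
||x||_2^2 = sum = 125.

125


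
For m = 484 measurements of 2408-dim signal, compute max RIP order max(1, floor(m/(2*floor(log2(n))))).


floor(log2(2408)) = 11.
2*11 = 22.
m/(2*floor(log2(n))) = 484/22 ≈ 22.0.
floor = 22.
k = max(1, 22) = 22.

22


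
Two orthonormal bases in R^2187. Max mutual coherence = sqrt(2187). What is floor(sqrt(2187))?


46^2 = 2116 <= 2187 < 2209 = 47^2, so 46 <= sqrt(2187) < 47.
floor(sqrt(2187)) = 46.

46


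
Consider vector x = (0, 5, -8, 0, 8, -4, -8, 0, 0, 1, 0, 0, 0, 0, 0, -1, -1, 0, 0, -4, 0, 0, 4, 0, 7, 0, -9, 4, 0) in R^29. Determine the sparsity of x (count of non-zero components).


Non-zero positions: [1, 2, 4, 5, 6, 9, 15, 16, 19, 22, 24, 26, 27].
Sparsity = 13.

13


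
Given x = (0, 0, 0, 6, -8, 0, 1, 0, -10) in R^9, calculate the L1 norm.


Non-zero entries: [(3, 6), (4, -8), (6, 1), (8, -10)]
Absolute values: [6, 8, 1, 10]
||x||_1 = sum = 25.

25


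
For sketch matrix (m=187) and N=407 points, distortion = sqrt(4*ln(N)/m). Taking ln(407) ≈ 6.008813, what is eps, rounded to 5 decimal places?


ln(407) ≈ 6.008813.
4*ln(N)/m ≈ 4*6.008813/187 ≈ 0.12853076.
eps = sqrt(0.12853076) ≈ 0.3585119 ≈ 0.35851.

0.35851


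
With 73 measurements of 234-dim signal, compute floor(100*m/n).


100*m/n = 100*73/234 ≈ 31.1966.
floor = 31.

31


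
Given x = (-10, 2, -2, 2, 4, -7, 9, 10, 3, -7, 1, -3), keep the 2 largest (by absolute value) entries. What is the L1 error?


Sorted |x_i| descending: [10, 10, 9, 7, 7, 4, 3, 3, 2, 2, 2, 1]
Keep top 2: [10, 10]
Tail entries: [9, 7, 7, 4, 3, 3, 2, 2, 2, 1]
L1 error = sum of tail = 40.

40


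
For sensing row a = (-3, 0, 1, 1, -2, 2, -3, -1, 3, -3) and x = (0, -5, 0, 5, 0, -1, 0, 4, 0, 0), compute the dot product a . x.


Non-zero terms: ['0*-5', '1*5', '2*-1', '-1*4']
Products: [0, 5, -2, -4]
y = sum = -1.

-1


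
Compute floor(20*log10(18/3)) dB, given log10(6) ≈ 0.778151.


||x||/||e|| = 18/3 = 6.
log10(6) ≈ 0.778151.
20*log10(||x||/||e||) ≈ 20*0.778151 = 15.56302.
floor(15.56302) = 15.

15


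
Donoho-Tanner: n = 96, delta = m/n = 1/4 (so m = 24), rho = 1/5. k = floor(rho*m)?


m = 1/4*96 = 24.
rho = 1/5.
rho*m = 1/5*24 = 4.8.
k = floor(4.8) = 4.

4


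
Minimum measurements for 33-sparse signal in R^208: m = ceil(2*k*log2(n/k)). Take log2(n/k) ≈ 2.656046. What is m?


log2(n/k) = log2(208/33) ≈ 2.656046.
2*k*log2(n/k) ≈ 2*33*2.656046 = 175.299036.
m = ceil(175.299036) = 176.

176


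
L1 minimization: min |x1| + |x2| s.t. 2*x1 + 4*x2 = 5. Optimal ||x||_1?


Axis intercepts:
  x1 = 5/2, x2 = 0: L1 = 5/2
  x1 = 0, x2 = 5/4: L1 = 5/4
x* = (0, 5/4)
||x*||_1 = 5/4.

5/4


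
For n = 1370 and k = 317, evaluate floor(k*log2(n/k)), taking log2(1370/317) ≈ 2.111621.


log2(n/k) = log2(1370/317) ≈ 2.111621.
k*log2(n/k) ≈ 317*2.111621 = 669.383857.
floor(669.383857) = 669.

669


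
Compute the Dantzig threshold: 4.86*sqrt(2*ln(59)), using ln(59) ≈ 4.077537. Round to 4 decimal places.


ln(59) ≈ 4.077537.
2*ln(n) ≈ 8.155074.
sqrt(2*ln(n)) ≈ sqrt(8.155074) ≈ 2.855709.
threshold ≈ 4.86*2.855709 = 13.87874574 ≈ 13.8787.

13.8787


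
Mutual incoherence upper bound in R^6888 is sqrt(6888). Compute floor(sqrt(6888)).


82^2 = 6724 <= 6888 < 6889 = 83^2, so 82 <= sqrt(6888) < 83.
floor(sqrt(6888)) = 82.

82


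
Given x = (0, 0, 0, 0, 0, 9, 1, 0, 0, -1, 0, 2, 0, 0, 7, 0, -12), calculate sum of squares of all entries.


Non-zero entries: [(5, 9), (6, 1), (9, -1), (11, 2), (14, 7), (16, -12)]
Squares: [81, 1, 1, 4, 49, 144]
||x||_2^2 = sum = 280.

280


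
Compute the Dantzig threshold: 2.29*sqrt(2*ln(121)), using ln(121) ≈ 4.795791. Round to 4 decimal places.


ln(121) ≈ 4.795791.
2*ln(n) ≈ 9.591582.
sqrt(2*ln(n)) ≈ sqrt(9.591582) ≈ 3.097028.
threshold ≈ 2.29*3.097028 = 7.09219412 ≈ 7.0922.

7.0922


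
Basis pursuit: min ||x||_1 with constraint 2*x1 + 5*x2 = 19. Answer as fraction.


Axis intercepts:
  x1 = 19/2, x2 = 0: L1 = 19/2
  x1 = 0, x2 = 19/5: L1 = 19/5
x* = (0, 19/5)
||x*||_1 = 19/5.

19/5


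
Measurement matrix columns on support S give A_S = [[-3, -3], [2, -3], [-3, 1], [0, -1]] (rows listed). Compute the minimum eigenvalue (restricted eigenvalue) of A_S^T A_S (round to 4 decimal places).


A_S^T A_S = [[22, 0], [0, 20]].
trace = 42.
det = 440.
disc = trace^2 - 4*det = 1764 - 4*440 = 4.
sqrt(4) = 2.
lam_min = (42 - 2)/2 = 20 = 20.0000.

20.0000


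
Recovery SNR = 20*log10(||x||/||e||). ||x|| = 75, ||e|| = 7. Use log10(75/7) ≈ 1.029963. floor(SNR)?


||x||/||e|| = 75/7.
log10(75/7) ≈ 1.029963.
20*log10(||x||/||e||) ≈ 20*1.029963 = 20.59926.
floor(20.59926) = 20.

20


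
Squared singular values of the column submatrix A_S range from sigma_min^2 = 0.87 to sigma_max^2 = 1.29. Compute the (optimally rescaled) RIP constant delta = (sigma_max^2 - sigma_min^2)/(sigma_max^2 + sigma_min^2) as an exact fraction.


lambda_max - lambda_min = 1.29 - 0.87 = 0.42.
lambda_max + lambda_min = 1.29 + 0.87 = 2.16.
delta = 0.42/2.16 = 42/216 = 7/36.

7/36


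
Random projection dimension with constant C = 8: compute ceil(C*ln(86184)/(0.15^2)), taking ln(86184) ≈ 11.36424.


ln(86184) ≈ 11.36424.
eps^2 = 0.15^2 = 0.0225.
C*ln(N)/eps^2 ≈ 8*11.36424/0.0225 ≈ 4040.6187.
m = ceil(4040.6187) = 4041.

4041


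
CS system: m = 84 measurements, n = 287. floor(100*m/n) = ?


100*m/n = 100*84/287 ≈ 29.2683.
floor = 29.

29


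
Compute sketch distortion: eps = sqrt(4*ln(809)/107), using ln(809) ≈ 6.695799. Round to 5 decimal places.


ln(809) ≈ 6.695799.
4*ln(N)/m ≈ 4*6.695799/107 ≈ 0.25031024.
eps = sqrt(0.25031024) ≈ 0.5003101 ≈ 0.50031.

0.50031


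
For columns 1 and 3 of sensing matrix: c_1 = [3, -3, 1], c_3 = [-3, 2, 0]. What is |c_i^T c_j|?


Inner product: 3*-3 + -3*2 + 1*0
Products: [-9, -6, 0]
Sum = -15.
|dot| = 15.

15


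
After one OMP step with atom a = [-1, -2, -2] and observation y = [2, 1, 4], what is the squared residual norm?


a^T a = 9.
a^T y = -12.
coeff = -12/9 = -4/3.
||r||^2 = 5.

5


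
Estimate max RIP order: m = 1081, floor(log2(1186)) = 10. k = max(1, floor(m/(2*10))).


floor(log2(1186)) = 10.
2*10 = 20.
m/(2*floor(log2(n))) = 1081/20 ≈ 54.05.
floor = 54.
k = max(1, 54) = 54.

54


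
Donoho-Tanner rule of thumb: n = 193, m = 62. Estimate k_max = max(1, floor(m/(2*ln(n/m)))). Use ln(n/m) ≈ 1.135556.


n/m = 193/62.
ln(n/m) ≈ 1.135556.
2*ln(n/m) ≈ 2.271112.
m/(2*ln(n/m)) ≈ 62/2.271112 ≈ 27.2994.
floor = 27.
k_max = max(1, 27) = 27.

27


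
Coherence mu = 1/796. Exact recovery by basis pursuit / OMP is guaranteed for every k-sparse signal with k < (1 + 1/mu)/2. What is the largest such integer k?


1/mu = 796.
1 + 1/mu = 797.
(1 + 1/mu)/2 = 398.5 is not an integer, so k_max = floor(398.5) = 398.

398


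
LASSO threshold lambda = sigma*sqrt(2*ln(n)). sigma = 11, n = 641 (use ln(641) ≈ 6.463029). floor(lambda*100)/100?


ln(641) ≈ 6.463029.
2*ln(n) ≈ 12.926058.
sqrt(2*ln(n)) ≈ sqrt(12.926058) ≈ 3.595283.
lambda ≈ 11*3.595283 = 39.548113.
floor(lambda*100)/100 = 39.54.

39.54


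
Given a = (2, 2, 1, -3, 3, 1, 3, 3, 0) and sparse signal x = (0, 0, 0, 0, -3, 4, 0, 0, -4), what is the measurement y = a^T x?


Non-zero terms: ['3*-3', '1*4', '0*-4']
Products: [-9, 4, 0]
y = sum = -5.

-5


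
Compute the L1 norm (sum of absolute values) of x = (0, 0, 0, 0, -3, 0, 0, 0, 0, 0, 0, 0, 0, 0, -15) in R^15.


Non-zero entries: [(4, -3), (14, -15)]
Absolute values: [3, 15]
||x||_1 = sum = 18.

18


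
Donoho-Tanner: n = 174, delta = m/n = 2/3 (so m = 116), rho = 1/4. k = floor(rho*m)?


m = 2/3*174 = 116.
rho = 1/4.
rho*m = 1/4*116 = 29.
k = floor(29) = 29.

29


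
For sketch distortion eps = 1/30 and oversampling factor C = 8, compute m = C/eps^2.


1/eps = 30.
(1/eps)^2 = 900.
m = 8*900 = 7200.

7200


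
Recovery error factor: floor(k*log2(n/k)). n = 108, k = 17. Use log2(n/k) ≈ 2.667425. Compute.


log2(n/k) = log2(108/17) ≈ 2.667425.
k*log2(n/k) ≈ 17*2.667425 = 45.346225.
floor(45.346225) = 45.

45


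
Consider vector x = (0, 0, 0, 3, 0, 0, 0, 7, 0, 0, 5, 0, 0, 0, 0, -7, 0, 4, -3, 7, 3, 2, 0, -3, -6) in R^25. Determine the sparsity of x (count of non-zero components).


Non-zero positions: [3, 7, 10, 15, 17, 18, 19, 20, 21, 23, 24].
Sparsity = 11.

11


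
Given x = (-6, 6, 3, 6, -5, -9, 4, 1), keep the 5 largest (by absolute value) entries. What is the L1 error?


Sorted |x_i| descending: [9, 6, 6, 6, 5, 4, 3, 1]
Keep top 5: [9, 6, 6, 6, 5]
Tail entries: [4, 3, 1]
L1 error = sum of tail = 8.

8


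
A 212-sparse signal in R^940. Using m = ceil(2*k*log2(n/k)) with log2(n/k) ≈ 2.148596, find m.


log2(n/k) = log2(940/212) ≈ 2.148596.
2*k*log2(n/k) ≈ 2*212*2.148596 = 911.004704.
m = ceil(911.004704) = 912.

912


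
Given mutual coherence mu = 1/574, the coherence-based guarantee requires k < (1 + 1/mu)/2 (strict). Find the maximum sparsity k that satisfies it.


1/mu = 574.
1 + 1/mu = 575.
(1 + 1/mu)/2 = 287.5 is not an integer, so k_max = floor(287.5) = 287.

287


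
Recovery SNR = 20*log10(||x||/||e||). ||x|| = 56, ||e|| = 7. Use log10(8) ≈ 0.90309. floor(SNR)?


||x||/||e|| = 56/7 = 8.
log10(8) ≈ 0.90309.
20*log10(||x||/||e||) ≈ 20*0.90309 = 18.0618.
floor(18.0618) = 18.

18


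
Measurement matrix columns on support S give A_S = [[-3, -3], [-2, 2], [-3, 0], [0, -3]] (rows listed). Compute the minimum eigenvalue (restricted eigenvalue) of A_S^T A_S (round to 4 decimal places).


A_S^T A_S = [[22, 5], [5, 22]].
trace = 44.
det = 459.
disc = trace^2 - 4*det = 1936 - 4*459 = 100.
sqrt(100) = 10.
lam_min = (44 - 10)/2 = 17 = 17.0000.

17.0000


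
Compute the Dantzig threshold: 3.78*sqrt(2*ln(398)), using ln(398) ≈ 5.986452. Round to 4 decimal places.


ln(398) ≈ 5.986452.
2*ln(n) ≈ 11.972904.
sqrt(2*ln(n)) ≈ sqrt(11.972904) ≈ 3.460188.
threshold ≈ 3.78*3.460188 = 13.07951064 ≈ 13.0795.

13.0795


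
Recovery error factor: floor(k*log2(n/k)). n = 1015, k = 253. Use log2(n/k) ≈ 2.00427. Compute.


log2(n/k) = log2(1015/253) ≈ 2.00427.
k*log2(n/k) ≈ 253*2.00427 = 507.08031.
floor(507.08031) = 507.

507


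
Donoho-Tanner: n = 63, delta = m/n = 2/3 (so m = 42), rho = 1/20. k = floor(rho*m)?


m = 2/3*63 = 42.
rho = 1/20.
rho*m = 1/20*42 = 2.1.
k = floor(2.1) = 2.

2


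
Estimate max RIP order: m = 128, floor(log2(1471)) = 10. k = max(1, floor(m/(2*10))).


floor(log2(1471)) = 10.
2*10 = 20.
m/(2*floor(log2(n))) = 128/20 ≈ 6.4.
floor = 6.
k = max(1, 6) = 6.

6


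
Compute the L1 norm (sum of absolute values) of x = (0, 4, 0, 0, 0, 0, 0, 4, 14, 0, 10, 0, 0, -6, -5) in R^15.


Non-zero entries: [(1, 4), (7, 4), (8, 14), (10, 10), (13, -6), (14, -5)]
Absolute values: [4, 4, 14, 10, 6, 5]
||x||_1 = sum = 43.

43


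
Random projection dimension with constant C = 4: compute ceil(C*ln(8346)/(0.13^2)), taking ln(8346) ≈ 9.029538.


ln(8346) ≈ 9.029538.
eps^2 = 0.13^2 = 0.0169.
C*ln(N)/eps^2 ≈ 4*9.029538/0.0169 ≈ 2137.1688.
m = ceil(2137.1688) = 2138.

2138


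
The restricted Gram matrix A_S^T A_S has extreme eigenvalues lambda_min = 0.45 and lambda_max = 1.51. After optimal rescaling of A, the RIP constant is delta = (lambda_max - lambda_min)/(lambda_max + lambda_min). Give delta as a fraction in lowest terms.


lambda_max - lambda_min = 1.51 - 0.45 = 1.06.
lambda_max + lambda_min = 1.51 + 0.45 = 1.96.
delta = 1.06/1.96 = 106/196 = 53/98.

53/98


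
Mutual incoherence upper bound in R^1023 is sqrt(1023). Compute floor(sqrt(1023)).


31^2 = 961 <= 1023 < 1024 = 32^2, so 31 <= sqrt(1023) < 32.
floor(sqrt(1023)) = 31.

31


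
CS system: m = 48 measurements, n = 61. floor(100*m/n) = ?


100*m/n = 100*48/61 ≈ 78.6885.
floor = 78.

78


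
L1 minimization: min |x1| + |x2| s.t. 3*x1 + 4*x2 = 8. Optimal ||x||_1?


Axis intercepts:
  x1 = 8/3, x2 = 0: L1 = 8/3
  x1 = 0, x2 = 2: L1 = 2
x* = (0, 2)
||x*||_1 = 2.

2


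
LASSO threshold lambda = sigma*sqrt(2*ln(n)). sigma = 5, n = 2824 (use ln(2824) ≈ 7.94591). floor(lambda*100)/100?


ln(2824) ≈ 7.94591.
2*ln(n) ≈ 15.89182.
sqrt(2*ln(n)) ≈ sqrt(15.89182) ≈ 3.986455.
lambda ≈ 5*3.986455 = 19.932275.
floor(lambda*100)/100 = 19.93.

19.93


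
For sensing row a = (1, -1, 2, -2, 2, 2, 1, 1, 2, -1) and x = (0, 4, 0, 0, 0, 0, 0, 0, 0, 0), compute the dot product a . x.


Non-zero terms: ['-1*4']
Products: [-4]
y = sum = -4.

-4


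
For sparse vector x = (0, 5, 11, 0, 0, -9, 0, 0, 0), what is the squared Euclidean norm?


Non-zero entries: [(1, 5), (2, 11), (5, -9)]
Squares: [25, 121, 81]
||x||_2^2 = sum = 227.

227


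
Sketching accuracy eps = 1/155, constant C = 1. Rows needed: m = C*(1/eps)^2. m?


1/eps = 155.
(1/eps)^2 = 24025.
m = 1*24025 = 24025.

24025


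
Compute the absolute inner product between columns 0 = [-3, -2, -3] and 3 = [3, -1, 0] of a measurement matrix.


Inner product: -3*3 + -2*-1 + -3*0
Products: [-9, 2, 0]
Sum = -7.
|dot| = 7.

7


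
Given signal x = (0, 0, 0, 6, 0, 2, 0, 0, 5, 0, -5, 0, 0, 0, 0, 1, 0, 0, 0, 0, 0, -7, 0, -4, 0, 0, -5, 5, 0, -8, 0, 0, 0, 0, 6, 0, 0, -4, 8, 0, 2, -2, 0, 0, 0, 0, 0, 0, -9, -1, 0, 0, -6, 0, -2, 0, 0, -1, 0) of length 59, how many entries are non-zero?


Non-zero positions: [3, 5, 8, 10, 15, 21, 23, 26, 27, 29, 34, 37, 38, 40, 41, 48, 49, 52, 54, 57].
Sparsity = 20.

20


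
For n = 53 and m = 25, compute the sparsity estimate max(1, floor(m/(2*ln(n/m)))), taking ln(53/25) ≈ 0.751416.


n/m = 53/25.
ln(n/m) ≈ 0.751416.
2*ln(n/m) ≈ 1.502832.
m/(2*ln(n/m)) ≈ 25/1.502832 ≈ 16.6353.
floor = 16.
k_max = max(1, 16) = 16.

16


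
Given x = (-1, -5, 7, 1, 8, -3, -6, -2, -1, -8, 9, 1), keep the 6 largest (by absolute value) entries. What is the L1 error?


Sorted |x_i| descending: [9, 8, 8, 7, 6, 5, 3, 2, 1, 1, 1, 1]
Keep top 6: [9, 8, 8, 7, 6, 5]
Tail entries: [3, 2, 1, 1, 1, 1]
L1 error = sum of tail = 9.

9


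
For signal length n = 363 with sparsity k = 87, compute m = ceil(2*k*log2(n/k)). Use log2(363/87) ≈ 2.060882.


log2(n/k) = log2(363/87) ≈ 2.060882.
2*k*log2(n/k) ≈ 2*87*2.060882 = 358.593468.
m = ceil(358.593468) = 359.

359


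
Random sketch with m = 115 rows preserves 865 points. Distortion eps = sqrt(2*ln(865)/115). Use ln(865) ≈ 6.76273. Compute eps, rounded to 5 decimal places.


ln(865) ≈ 6.76273.
2*ln(N)/m ≈ 2*6.76273/115 ≈ 0.1176127.
eps = sqrt(0.1176127) ≈ 0.3429471 ≈ 0.34295.

0.34295


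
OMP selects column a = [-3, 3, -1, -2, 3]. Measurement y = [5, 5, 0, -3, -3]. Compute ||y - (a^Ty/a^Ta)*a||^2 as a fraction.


a^T a = 32.
a^T y = -3.
coeff = -3/32 = -3/32.
||r||^2 = 2167/32.

2167/32


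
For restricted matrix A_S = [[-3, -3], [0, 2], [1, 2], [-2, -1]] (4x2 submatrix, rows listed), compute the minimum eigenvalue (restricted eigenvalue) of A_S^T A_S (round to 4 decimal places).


A_S^T A_S = [[14, 13], [13, 18]].
trace = 32.
det = 83.
disc = trace^2 - 4*det = 1024 - 4*83 = 692.
sqrt(692) ≈ 26.305893.
lam_min = (32 - sqrt(692))/2 ≈ (32 - 26.305893)/2 = 2.8470535 ≈ 2.8471.

2.8471


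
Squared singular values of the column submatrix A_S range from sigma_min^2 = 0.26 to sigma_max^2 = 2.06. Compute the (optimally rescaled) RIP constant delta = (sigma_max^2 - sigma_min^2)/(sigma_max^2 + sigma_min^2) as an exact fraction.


lambda_max - lambda_min = 2.06 - 0.26 = 1.80.
lambda_max + lambda_min = 2.06 + 0.26 = 2.32.
delta = 1.80/2.32 = 180/232 = 45/58.

45/58


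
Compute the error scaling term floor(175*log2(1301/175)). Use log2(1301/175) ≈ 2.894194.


log2(n/k) = log2(1301/175) ≈ 2.894194.
k*log2(n/k) ≈ 175*2.894194 = 506.48395.
floor(506.48395) = 506.

506


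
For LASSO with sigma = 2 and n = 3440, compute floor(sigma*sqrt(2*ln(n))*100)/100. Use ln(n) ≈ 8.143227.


ln(3440) ≈ 8.143227.
2*ln(n) ≈ 16.286454.
sqrt(2*ln(n)) ≈ sqrt(16.286454) ≈ 4.035648.
lambda ≈ 2*4.035648 = 8.071296.
floor(lambda*100)/100 = 8.07.

8.07


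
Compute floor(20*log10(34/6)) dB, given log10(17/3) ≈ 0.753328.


||x||/||e|| = 34/6 = 17/3.
log10(17/3) ≈ 0.753328.
20*log10(||x||/||e||) ≈ 20*0.753328 = 15.06656.
floor(15.06656) = 15.

15


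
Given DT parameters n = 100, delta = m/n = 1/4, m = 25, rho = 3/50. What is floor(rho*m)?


m = 1/4*100 = 25.
rho = 3/50.
rho*m = 3/50*25 = 1.5.
k = floor(1.5) = 1.

1


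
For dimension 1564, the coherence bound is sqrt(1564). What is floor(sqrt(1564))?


39^2 = 1521 <= 1564 < 1600 = 40^2, so 39 <= sqrt(1564) < 40.
floor(sqrt(1564)) = 39.

39


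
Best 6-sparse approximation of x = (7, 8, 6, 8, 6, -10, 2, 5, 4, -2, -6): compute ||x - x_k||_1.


Sorted |x_i| descending: [10, 8, 8, 7, 6, 6, 6, 5, 4, 2, 2]
Keep top 6: [10, 8, 8, 7, 6, 6]
Tail entries: [6, 5, 4, 2, 2]
L1 error = sum of tail = 19.

19
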